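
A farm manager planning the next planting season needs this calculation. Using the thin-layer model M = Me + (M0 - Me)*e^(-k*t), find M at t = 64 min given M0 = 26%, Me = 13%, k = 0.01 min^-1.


M = Me + (M0 - Me) * e^(-k*t)
  = 13 + (26 - 13) * e^(-0.01*64)
  = 13 + 13 * e^(-0.640)
  = 13 + 13 * 0.52729
  = 13 + 6.8548
  = 19.85%


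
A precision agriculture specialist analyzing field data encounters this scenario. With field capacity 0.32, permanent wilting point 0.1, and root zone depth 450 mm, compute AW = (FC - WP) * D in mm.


AW = (FC - WP) * D
   = (0.32 - 0.1) * 450
   = 0.22 * 450
   = 99 mm


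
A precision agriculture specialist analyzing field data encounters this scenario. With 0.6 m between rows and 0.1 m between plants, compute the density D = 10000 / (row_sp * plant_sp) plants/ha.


D = 10000 / (row_sp * plant_sp)
  = 10000 / (0.6 * 0.1)
  = 10000 / 0.0600
  = 166666.67 plants/ha


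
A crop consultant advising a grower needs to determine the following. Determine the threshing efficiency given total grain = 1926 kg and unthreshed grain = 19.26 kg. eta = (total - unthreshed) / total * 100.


eta = (total - unthreshed) / total * 100
    = (1926 - 19.26) / 1926 * 100
    = 1906.74 / 1926 * 100
    = 99%


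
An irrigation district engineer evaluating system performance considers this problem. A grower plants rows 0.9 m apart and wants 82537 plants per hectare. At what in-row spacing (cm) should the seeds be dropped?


spacing = 10000 / (row_sp * density)
        = 10000 / (0.9 * 82537)
        = 10000 / 74283.30
        = 0.13462 m = 13.46 cm


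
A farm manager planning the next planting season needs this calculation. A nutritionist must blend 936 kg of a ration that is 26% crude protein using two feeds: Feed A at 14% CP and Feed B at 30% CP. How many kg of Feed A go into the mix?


parts_A = CP_b - target = 30 - 26 = 4
parts_B = target - CP_a = 26 - 14 = 12
total_parts = 4 + 12 = 16
Feed A = 936 * 4 / 16 = 234 kg
Feed B = 936 * 12 / 16 = 702 kg

234 kg


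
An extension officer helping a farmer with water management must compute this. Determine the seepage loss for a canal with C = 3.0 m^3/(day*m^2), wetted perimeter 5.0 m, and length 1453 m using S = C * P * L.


S = C * P * L
  = 3.0 * 5.0 * 1453
  = 21795 m^3/day


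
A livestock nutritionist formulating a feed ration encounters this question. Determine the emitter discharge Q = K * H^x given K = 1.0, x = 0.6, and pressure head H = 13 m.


Q = K * H^x
  = 1.0 * 13^0.6
  = 1.0 * 4.6598
  = 4.66 L/h


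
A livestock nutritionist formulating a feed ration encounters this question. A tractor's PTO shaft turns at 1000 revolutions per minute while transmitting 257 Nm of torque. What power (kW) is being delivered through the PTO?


P = 2*pi*n*T / 60000
  = 2*pi * 1000 * 257 / 60000
  = 1614778.62 / 60000
  = 26.91 kW


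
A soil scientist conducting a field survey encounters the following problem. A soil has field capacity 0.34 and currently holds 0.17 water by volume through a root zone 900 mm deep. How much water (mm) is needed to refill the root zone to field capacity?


SMD = (FC - theta) * D
    = (0.34 - 0.17) * 900
    = 0.170 * 900
    = 153 mm


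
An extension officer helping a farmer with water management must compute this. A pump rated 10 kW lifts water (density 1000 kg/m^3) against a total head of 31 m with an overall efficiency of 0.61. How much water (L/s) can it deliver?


Q = (P * 1000 * eta) / (rho * g * H)
  = (10 * 1000 * 0.61) / (1000 * 9.81 * 31)
  = 6100 / 304110
  = 0.02006 m^3/s = 20.06 L/s


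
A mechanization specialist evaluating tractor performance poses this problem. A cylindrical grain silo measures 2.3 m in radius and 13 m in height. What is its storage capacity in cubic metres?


V = pi * r^2 * h
  = pi * 2.3^2 * 13
  = pi * 5.29 * 13
  = 216.05 m^3


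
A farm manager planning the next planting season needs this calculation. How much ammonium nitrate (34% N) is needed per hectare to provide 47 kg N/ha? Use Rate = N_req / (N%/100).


Rate = N_required / (N_content / 100)
     = 47 / (34 / 100)
     = 47 / 0.34
     = 138.24 kg/ha


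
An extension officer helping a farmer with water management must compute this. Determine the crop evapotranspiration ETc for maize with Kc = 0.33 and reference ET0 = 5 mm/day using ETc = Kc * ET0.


ETc = Kc * ET0
    = 0.33 * 5
    = 1.65 mm/day


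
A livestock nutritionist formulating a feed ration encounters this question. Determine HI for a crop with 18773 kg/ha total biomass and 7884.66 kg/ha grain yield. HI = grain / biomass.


HI = grain_yield / biomass
   = 7884.66 / 18773
   = 0.42


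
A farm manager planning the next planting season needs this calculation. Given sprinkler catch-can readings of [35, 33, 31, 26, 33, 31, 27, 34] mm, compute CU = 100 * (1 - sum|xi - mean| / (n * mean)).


xbar = 250 / 8 = 31.250
sum|xi - xbar| = 20
CU = 100 * (1 - 20 / (8 * 31.250))
   = 100 * (1 - 0.0800)
   = 92%


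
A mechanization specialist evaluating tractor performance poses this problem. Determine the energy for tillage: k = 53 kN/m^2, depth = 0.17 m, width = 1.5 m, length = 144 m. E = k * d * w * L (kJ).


E = k * d * w * L
  = 53 * 0.17 * 1.5 * 144
  = 1946.16 kJ


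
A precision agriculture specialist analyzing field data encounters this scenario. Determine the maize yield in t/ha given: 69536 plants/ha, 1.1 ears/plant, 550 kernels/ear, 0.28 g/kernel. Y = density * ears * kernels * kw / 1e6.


Y = density * ears * kernels * kw
  = 69536 * 1.1 * 550 * 0.28 g/ha
  = 11779398.40 g/ha
  = 11779.40 kg/ha = 11.78 t/ha


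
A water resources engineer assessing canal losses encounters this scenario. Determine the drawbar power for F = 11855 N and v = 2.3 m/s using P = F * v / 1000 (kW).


P = F * v / 1000
  = 11855 * 2.3 / 1000
  = 27266.50 / 1000
  = 27.27 kW


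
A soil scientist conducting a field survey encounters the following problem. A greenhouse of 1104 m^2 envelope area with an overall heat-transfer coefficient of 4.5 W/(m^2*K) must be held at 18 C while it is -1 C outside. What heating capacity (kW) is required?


dT = 18 - (-1) = 19 K
Q = U * A * dT
  = 4.5 * 1104 * 19
  = 94392 W = 94.39 kW


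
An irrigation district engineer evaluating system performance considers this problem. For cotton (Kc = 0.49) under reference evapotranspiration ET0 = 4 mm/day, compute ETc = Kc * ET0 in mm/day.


ETc = Kc * ET0
    = 0.49 * 4
    = 1.96 mm/day


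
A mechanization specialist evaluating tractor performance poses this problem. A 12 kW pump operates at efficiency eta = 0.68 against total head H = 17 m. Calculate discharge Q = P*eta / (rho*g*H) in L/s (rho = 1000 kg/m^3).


Q = (P * 1000 * eta) / (rho * g * H)
  = (12 * 1000 * 0.68) / (1000 * 9.81 * 17)
  = 8160 / 166770
  = 0.04893 m^3/s = 48.93 L/s


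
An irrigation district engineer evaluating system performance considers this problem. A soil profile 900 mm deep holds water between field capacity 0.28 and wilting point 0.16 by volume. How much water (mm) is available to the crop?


AW = (FC - WP) * D
   = (0.28 - 0.16) * 900
   = 0.12 * 900
   = 108 mm


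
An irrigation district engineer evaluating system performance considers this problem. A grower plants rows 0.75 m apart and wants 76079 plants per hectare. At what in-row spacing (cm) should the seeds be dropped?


spacing = 10000 / (row_sp * density)
        = 10000 / (0.75 * 76079)
        = 10000 / 57059.25
        = 0.17526 m = 17.53 cm


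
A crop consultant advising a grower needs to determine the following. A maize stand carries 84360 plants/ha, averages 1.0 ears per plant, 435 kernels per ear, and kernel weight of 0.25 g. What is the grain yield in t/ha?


Y = density * ears * kernels * kw
  = 84360 * 1.0 * 435 * 0.25 g/ha
  = 9174150 g/ha
  = 9174.15 kg/ha = 9.17 t/ha


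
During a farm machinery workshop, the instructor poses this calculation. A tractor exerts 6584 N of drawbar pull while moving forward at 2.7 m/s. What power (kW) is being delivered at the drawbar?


P = F * v / 1000
  = 6584 * 2.7 / 1000
  = 17776.80 / 1000
  = 17.78 kW


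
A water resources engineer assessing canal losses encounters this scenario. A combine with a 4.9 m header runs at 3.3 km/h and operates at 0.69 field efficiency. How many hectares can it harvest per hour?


C = w * v * eta_f / 10
  = 4.9 * 3.3 * 0.69 / 10
  = 11.16 / 10
  = 1.12 ha/h


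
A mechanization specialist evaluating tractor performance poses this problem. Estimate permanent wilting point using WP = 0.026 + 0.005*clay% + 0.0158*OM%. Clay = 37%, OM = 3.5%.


WP = 0.026 + 0.005*37 + 0.0158*3.5
   = 0.026 + 0.1850 + 0.0553
   = 0.2663


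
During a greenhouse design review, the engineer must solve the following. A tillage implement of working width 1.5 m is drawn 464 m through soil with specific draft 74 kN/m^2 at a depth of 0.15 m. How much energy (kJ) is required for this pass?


E = k * d * w * L
  = 74 * 0.15 * 1.5 * 464
  = 7725.60 kJ


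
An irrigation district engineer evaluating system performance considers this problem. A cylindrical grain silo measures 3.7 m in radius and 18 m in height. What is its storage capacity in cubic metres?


V = pi * r^2 * h
  = pi * 3.7^2 * 18
  = pi * 13.69 * 18
  = 774.15 m^3


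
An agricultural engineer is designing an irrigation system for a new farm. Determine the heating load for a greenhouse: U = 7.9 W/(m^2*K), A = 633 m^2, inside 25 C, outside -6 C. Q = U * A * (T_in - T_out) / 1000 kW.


dT = 25 - (-6) = 31 K
Q = U * A * dT
  = 7.9 * 633 * 31
  = 155021.70 W = 155.02 kW


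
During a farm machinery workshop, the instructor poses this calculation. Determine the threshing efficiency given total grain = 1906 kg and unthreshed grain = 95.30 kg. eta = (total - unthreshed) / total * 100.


eta = (total - unthreshed) / total * 100
    = (1906 - 95.30) / 1906 * 100
    = 1810.70 / 1906 * 100
    = 95%


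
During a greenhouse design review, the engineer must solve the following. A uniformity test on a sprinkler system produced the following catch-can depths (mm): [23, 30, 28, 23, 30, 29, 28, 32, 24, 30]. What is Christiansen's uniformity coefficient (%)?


xbar = 277 / 10 = 27.700
sum|xi - xbar| = 26.200
CU = 100 * (1 - 26.200 / (10 * 27.700))
   = 100 * (1 - 0.0946)
   = 90.54%


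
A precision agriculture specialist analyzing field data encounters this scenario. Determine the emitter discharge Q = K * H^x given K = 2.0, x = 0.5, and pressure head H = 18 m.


Q = K * H^x
  = 2.0 * 18^0.5
  = 2.0 * 4.2426
  = 8.49 L/h


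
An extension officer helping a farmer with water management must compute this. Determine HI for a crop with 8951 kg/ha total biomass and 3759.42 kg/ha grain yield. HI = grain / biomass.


HI = grain_yield / biomass
   = 3759.42 / 8951
   = 0.42


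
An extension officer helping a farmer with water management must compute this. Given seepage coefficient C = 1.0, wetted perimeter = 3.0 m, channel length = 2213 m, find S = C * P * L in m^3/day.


S = C * P * L
  = 1.0 * 3.0 * 2213
  = 6639 m^3/day


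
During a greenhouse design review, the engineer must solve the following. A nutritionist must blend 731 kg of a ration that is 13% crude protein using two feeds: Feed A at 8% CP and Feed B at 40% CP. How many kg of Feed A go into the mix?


parts_A = CP_b - target = 40 - 13 = 27
parts_B = target - CP_a = 13 - 8 = 5
total_parts = 27 + 5 = 32
Feed A = 731 * 27 / 32 = 616.78 kg
Feed B = 731 * 5 / 32 = 114.22 kg

616.78 kg


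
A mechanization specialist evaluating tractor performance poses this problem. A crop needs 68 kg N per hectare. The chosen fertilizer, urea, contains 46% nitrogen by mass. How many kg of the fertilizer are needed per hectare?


Rate = N_required / (N_content / 100)
     = 68 / (46 / 100)
     = 68 / 0.46
     = 147.83 kg/ha


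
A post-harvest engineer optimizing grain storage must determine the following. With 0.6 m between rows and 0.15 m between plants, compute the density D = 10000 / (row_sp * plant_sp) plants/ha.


D = 10000 / (row_sp * plant_sp)
  = 10000 / (0.6 * 0.15)
  = 10000 / 0.0900
  = 111111.11 plants/ha


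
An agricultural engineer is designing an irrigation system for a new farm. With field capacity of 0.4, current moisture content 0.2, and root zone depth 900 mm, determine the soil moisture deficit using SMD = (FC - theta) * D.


SMD = (FC - theta) * D
    = (0.4 - 0.2) * 900
    = 0.200 * 900
    = 180 mm


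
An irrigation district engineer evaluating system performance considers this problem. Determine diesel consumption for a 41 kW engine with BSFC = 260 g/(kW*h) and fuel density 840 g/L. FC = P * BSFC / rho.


FC = P * BSFC / rho_fuel
   = 41 * 260 / 840
   = 10660 / 840
   = 12.69 L/h


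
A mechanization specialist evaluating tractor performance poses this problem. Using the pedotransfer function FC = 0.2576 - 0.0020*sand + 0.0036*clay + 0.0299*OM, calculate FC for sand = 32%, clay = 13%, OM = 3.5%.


FC = 0.2576 - 0.0020*32 + 0.0036*13 + 0.0299*3.5
   = 0.2576 - 0.0640 + 0.0468 + 0.1047
   = 0.3451


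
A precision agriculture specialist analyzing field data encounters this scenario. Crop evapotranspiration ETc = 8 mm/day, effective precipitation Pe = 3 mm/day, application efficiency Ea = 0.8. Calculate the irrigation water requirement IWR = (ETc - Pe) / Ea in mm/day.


IWR = (ETc - Pe) / Ea
    = (8 - 3) / 0.8
    = 5 / 0.8
    = 6.25 mm/day


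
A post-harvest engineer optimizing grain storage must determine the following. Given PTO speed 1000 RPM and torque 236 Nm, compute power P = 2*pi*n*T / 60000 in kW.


P = 2*pi*n*T / 60000
  = 2*pi * 1000 * 236 / 60000
  = 1482831.73 / 60000
  = 24.71 kW


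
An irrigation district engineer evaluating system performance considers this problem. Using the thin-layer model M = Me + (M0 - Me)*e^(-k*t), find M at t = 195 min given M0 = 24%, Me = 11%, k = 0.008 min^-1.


M = Me + (M0 - Me) * e^(-k*t)
  = 11 + (24 - 11) * e^(-0.008*195)
  = 11 + 13 * e^(-1.560)
  = 11 + 13 * 0.21014
  = 11 + 2.7318
  = 13.73%


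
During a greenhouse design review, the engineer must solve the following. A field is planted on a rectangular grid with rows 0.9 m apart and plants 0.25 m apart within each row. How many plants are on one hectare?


D = 10000 / (row_sp * plant_sp)
  = 10000 / (0.9 * 0.25)
  = 10000 / 0.2250
  = 44444.44 plants/ha


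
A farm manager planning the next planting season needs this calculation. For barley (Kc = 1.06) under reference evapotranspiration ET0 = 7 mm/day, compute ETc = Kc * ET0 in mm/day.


ETc = Kc * ET0
    = 1.06 * 7
    = 7.42 mm/day


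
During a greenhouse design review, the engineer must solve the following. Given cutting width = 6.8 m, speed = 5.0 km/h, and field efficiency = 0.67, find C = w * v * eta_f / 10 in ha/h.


C = w * v * eta_f / 10
  = 6.8 * 5.0 * 0.67 / 10
  = 22.78 / 10
  = 2.28 ha/h


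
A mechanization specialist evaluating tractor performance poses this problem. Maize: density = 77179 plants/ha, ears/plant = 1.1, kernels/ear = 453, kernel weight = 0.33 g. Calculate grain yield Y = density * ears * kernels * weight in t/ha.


Y = density * ears * kernels * kw
  = 77179 * 1.1 * 453 * 0.33 g/ha
  = 12691237.58 g/ha
  = 12691.24 kg/ha = 12.69 t/ha


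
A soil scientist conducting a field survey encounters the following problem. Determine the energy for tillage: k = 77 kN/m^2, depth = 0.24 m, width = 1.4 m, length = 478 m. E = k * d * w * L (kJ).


E = k * d * w * L
  = 77 * 0.24 * 1.4 * 478
  = 12366.82 kJ


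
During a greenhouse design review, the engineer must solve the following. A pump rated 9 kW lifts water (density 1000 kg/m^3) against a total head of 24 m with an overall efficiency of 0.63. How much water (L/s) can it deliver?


Q = (P * 1000 * eta) / (rho * g * H)
  = (9 * 1000 * 0.63) / (1000 * 9.81 * 24)
  = 5670 / 235440
  = 0.02408 m^3/s = 24.08 L/s


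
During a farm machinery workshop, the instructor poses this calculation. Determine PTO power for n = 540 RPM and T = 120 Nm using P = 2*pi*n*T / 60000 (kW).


P = 2*pi*n*T / 60000
  = 2*pi * 540 * 120 / 60000
  = 407150.41 / 60000
  = 6.79 kW


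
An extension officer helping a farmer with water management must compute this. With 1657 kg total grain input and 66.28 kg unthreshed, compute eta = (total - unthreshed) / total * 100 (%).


eta = (total - unthreshed) / total * 100
    = (1657 - 66.28) / 1657 * 100
    = 1590.72 / 1657 * 100
    = 96%


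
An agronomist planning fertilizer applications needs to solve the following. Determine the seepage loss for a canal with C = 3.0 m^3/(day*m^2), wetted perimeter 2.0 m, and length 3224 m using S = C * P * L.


S = C * P * L
  = 3.0 * 2.0 * 3224
  = 19344 m^3/day


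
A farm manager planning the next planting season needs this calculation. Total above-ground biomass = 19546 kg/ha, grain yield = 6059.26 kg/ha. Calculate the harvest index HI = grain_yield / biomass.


HI = grain_yield / biomass
   = 6059.26 / 19546
   = 0.31


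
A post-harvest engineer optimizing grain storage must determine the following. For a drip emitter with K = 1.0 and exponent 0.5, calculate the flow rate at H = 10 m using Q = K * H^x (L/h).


Q = K * H^x
  = 1.0 * 10^0.5
  = 1.0 * 3.1623
  = 3.16 L/h


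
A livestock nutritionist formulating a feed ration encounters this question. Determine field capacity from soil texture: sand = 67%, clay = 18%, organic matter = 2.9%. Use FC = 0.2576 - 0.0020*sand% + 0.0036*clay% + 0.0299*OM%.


FC = 0.2576 - 0.0020*67 + 0.0036*18 + 0.0299*2.9
   = 0.2576 - 0.1340 + 0.0648 + 0.0867
   = 0.2751


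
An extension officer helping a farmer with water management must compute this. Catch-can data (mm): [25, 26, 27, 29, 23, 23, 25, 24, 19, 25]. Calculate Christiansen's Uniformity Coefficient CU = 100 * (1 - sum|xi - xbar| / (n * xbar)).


xbar = 246 / 10 = 24.600
sum|xi - xbar| = 18.800
CU = 100 * (1 - 18.800 / (10 * 24.600))
   = 100 * (1 - 0.0764)
   = 92.36%


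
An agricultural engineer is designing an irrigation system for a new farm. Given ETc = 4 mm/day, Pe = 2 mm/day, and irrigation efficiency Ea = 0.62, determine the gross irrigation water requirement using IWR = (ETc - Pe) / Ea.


IWR = (ETc - Pe) / Ea
    = (4 - 2) / 0.62
    = 2 / 0.62
    = 3.23 mm/day


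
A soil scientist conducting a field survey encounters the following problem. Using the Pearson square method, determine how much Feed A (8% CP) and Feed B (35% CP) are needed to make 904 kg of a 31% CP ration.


parts_A = CP_b - target = 35 - 31 = 4
parts_B = target - CP_a = 31 - 8 = 23
total_parts = 4 + 23 = 27
Feed A = 904 * 4 / 27 = 133.93 kg
Feed B = 904 * 23 / 27 = 770.07 kg

133.93 kg


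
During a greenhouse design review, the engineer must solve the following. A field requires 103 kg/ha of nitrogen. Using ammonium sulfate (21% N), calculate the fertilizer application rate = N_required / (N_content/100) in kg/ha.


Rate = N_required / (N_content / 100)
     = 103 / (21 / 100)
     = 103 / 0.21
     = 490.48 kg/ha


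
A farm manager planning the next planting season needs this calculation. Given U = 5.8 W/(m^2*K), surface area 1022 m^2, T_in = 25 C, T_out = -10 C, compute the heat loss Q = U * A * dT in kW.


dT = 25 - (-10) = 35 K
Q = U * A * dT
  = 5.8 * 1022 * 35
  = 207466 W = 207.47 kW


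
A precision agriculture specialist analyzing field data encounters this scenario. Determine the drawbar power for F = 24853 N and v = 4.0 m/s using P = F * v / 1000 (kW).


P = F * v / 1000
  = 24853 * 4.0 / 1000
  = 99412 / 1000
  = 99.41 kW


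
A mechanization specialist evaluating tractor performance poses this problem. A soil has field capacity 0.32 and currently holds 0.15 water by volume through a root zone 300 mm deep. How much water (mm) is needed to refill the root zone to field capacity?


SMD = (FC - theta) * D
    = (0.32 - 0.15) * 300
    = 0.170 * 300
    = 51 mm


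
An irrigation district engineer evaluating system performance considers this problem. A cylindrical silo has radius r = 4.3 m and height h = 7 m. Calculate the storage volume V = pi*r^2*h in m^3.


V = pi * r^2 * h
  = pi * 4.3^2 * 7
  = pi * 18.49 * 7
  = 406.62 m^3


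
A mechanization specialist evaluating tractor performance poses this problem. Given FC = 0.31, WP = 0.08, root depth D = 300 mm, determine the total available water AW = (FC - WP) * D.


AW = (FC - WP) * D
   = (0.31 - 0.08) * 300
   = 0.23 * 300
   = 69 mm


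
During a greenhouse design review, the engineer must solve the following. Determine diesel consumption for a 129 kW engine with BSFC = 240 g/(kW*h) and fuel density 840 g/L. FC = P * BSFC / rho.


FC = P * BSFC / rho_fuel
   = 129 * 240 / 840
   = 30960 / 840
   = 36.86 L/h


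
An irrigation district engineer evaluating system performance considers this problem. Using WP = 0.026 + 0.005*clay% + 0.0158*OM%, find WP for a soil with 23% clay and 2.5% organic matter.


WP = 0.026 + 0.005*23 + 0.0158*2.5
   = 0.026 + 0.1150 + 0.0395
   = 0.1805


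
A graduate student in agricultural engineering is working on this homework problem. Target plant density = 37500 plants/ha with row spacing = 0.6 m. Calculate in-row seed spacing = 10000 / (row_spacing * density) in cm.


spacing = 10000 / (row_sp * density)
        = 10000 / (0.6 * 37500)
        = 10000 / 22500
        = 0.44444 m = 44.44 cm


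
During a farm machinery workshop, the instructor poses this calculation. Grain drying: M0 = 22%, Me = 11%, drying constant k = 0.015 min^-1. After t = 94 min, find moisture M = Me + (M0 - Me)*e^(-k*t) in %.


M = Me + (M0 - Me) * e^(-k*t)
  = 11 + (22 - 11) * e^(-0.015*94)
  = 11 + 11 * e^(-1.410)
  = 11 + 11 * 0.24414
  = 11 + 2.6856
  = 13.69%


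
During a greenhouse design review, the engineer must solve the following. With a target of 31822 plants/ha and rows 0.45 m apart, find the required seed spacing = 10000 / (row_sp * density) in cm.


spacing = 10000 / (row_sp * density)
        = 10000 / (0.45 * 31822)
        = 10000 / 14319.90
        = 0.69833 m = 69.83 cm


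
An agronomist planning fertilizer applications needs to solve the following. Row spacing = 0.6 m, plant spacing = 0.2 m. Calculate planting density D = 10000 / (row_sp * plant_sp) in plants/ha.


D = 10000 / (row_sp * plant_sp)
  = 10000 / (0.6 * 0.2)
  = 10000 / 0.1200
  = 83333.33 plants/ha


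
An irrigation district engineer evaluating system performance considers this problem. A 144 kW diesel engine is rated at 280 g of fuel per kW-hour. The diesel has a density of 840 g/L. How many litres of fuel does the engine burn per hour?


FC = P * BSFC / rho_fuel
   = 144 * 280 / 840
   = 40320 / 840
   = 48 L/h


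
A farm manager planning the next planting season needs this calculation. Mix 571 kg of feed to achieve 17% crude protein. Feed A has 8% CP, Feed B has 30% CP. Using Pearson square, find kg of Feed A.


parts_A = CP_b - target = 30 - 17 = 13
parts_B = target - CP_a = 17 - 8 = 9
total_parts = 13 + 9 = 22
Feed A = 571 * 13 / 22 = 337.41 kg
Feed B = 571 * 9 / 22 = 233.59 kg

337.41 kg


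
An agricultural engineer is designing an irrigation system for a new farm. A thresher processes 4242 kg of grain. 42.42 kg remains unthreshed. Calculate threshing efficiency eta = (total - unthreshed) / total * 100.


eta = (total - unthreshed) / total * 100
    = (4242 - 42.42) / 4242 * 100
    = 4199.58 / 4242 * 100
    = 99%


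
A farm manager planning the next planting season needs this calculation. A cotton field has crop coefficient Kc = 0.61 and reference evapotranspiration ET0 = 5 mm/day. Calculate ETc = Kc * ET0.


ETc = Kc * ET0
    = 0.61 * 5
    = 3.05 mm/day


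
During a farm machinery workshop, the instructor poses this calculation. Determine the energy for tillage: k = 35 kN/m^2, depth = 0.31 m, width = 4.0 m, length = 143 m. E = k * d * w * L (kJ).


E = k * d * w * L
  = 35 * 0.31 * 4.0 * 143
  = 6206.20 kJ


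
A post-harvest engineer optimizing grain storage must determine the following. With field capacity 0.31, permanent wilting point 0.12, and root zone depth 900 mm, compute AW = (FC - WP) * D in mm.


AW = (FC - WP) * D
   = (0.31 - 0.12) * 900
   = 0.19 * 900
   = 171 mm


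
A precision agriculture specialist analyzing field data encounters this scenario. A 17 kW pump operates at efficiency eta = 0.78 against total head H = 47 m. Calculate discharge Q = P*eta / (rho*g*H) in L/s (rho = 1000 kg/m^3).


Q = (P * 1000 * eta) / (rho * g * H)
  = (17 * 1000 * 0.78) / (1000 * 9.81 * 47)
  = 13260 / 461070
  = 0.02876 m^3/s = 28.76 L/s


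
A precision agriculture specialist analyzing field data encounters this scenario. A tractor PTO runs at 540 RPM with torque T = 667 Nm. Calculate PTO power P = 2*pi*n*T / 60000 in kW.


P = 2*pi*n*T / 60000
  = 2*pi * 540 * 667 / 60000
  = 2263077.68 / 60000
  = 37.72 kW


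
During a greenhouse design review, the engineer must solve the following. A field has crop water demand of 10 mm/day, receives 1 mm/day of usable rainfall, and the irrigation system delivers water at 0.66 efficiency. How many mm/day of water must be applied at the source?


IWR = (ETc - Pe) / Ea
    = (10 - 1) / 0.66
    = 9 / 0.66
    = 13.64 mm/day


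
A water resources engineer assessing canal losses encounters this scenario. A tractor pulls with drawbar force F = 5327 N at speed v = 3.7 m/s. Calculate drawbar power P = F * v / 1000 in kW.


P = F * v / 1000
  = 5327 * 3.7 / 1000
  = 19709.90 / 1000
  = 19.71 kW


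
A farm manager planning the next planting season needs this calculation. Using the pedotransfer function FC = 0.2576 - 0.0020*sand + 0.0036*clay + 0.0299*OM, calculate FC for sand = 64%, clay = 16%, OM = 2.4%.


FC = 0.2576 - 0.0020*64 + 0.0036*16 + 0.0299*2.4
   = 0.2576 - 0.1280 + 0.0576 + 0.0718
   = 0.2590


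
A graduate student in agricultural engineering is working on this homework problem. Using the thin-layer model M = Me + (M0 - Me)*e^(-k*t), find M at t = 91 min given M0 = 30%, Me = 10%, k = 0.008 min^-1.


M = Me + (M0 - Me) * e^(-k*t)
  = 10 + (30 - 10) * e^(-0.008*91)
  = 10 + 20 * e^(-0.728)
  = 10 + 20 * 0.48287
  = 10 + 9.6575
  = 19.66%


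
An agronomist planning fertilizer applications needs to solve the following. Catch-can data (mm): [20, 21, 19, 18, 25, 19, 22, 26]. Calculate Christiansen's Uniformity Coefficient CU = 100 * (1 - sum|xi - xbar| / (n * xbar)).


xbar = 170 / 8 = 21.250
sum|xi - xbar| = 18.500
CU = 100 * (1 - 18.500 / (8 * 21.250))
   = 100 * (1 - 0.1088)
   = 89.12%


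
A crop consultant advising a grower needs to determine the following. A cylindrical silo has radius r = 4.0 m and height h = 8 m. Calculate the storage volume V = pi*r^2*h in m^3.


V = pi * r^2 * h
  = pi * 4.0^2 * 8
  = pi * 16 * 8
  = 402.12 m^3


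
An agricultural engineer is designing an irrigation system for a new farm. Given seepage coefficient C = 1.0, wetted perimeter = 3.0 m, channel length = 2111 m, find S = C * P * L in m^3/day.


S = C * P * L
  = 1.0 * 3.0 * 2111
  = 6333 m^3/day


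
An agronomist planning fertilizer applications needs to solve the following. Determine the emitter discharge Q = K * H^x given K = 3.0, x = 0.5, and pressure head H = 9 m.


Q = K * H^x
  = 3.0 * 9^0.5
  = 3.0 * 3
  = 9 L/h


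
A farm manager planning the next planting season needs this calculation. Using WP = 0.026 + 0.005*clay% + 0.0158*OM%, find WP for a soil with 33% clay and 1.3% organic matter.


WP = 0.026 + 0.005*33 + 0.0158*1.3
   = 0.026 + 0.1650 + 0.0205
   = 0.2115


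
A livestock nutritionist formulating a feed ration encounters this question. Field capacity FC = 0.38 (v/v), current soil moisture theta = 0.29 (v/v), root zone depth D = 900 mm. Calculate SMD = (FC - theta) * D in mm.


SMD = (FC - theta) * D
    = (0.38 - 0.29) * 900
    = 0.090 * 900
    = 81 mm


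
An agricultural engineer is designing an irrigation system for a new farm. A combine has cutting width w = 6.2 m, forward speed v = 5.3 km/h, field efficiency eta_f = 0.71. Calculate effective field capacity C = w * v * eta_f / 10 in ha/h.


C = w * v * eta_f / 10
  = 6.2 * 5.3 * 0.71 / 10
  = 23.33 / 10
  = 2.33 ha/h


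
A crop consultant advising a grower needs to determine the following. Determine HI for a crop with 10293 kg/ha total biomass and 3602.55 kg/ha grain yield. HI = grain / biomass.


HI = grain_yield / biomass
   = 3602.55 / 10293
   = 0.35


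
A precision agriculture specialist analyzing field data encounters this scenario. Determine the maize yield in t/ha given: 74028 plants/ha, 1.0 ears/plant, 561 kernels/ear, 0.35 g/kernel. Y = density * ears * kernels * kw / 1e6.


Y = density * ears * kernels * kw
  = 74028 * 1.0 * 561 * 0.35 g/ha
  = 14535397.80 g/ha
  = 14535.40 kg/ha = 14.54 t/ha


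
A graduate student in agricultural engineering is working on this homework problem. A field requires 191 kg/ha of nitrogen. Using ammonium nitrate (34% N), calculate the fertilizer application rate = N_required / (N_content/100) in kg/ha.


Rate = N_required / (N_content / 100)
     = 191 / (34 / 100)
     = 191 / 0.34
     = 561.76 kg/ha


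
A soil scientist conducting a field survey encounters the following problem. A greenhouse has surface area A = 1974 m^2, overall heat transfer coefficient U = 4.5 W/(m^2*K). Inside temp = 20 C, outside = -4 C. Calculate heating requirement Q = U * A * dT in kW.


dT = 20 - (-4) = 24 K
Q = U * A * dT
  = 4.5 * 1974 * 24
  = 213192 W = 213.19 kW


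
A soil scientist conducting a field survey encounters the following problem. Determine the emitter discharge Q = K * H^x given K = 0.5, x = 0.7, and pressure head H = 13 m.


Q = K * H^x
  = 0.5 * 13^0.7
  = 0.5 * 6.0223
  = 3.01 L/h


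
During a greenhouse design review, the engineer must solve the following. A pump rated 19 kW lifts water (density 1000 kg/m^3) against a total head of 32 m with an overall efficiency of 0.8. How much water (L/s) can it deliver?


Q = (P * 1000 * eta) / (rho * g * H)
  = (19 * 1000 * 0.8) / (1000 * 9.81 * 32)
  = 15200 / 313920
  = 0.04842 m^3/s = 48.42 L/s


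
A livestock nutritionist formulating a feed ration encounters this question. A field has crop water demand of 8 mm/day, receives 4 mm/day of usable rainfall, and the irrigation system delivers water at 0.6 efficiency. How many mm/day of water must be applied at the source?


IWR = (ETc - Pe) / Ea
    = (8 - 4) / 0.6
    = 4 / 0.6
    = 6.67 mm/day


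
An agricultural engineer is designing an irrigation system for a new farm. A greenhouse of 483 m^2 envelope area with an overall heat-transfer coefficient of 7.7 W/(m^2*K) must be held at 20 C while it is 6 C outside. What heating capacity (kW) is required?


dT = 20 - (6) = 14 K
Q = U * A * dT
  = 7.7 * 483 * 14
  = 52067.40 W = 52.07 kW


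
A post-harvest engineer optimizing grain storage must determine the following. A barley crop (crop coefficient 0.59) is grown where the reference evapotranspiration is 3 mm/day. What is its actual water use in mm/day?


ETc = Kc * ET0
    = 0.59 * 3
    = 1.77 mm/day


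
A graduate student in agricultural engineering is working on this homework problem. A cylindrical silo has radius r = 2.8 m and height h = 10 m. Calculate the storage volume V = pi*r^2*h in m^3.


V = pi * r^2 * h
  = pi * 2.8^2 * 10
  = pi * 7.84 * 10
  = 246.30 m^3


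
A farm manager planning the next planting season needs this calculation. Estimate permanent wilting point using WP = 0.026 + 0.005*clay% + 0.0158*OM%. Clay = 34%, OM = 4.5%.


WP = 0.026 + 0.005*34 + 0.0158*4.5
   = 0.026 + 0.1700 + 0.0711
   = 0.2671


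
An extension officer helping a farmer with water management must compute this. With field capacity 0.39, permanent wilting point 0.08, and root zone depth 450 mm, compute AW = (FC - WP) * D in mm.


AW = (FC - WP) * D
   = (0.39 - 0.08) * 450
   = 0.31 * 450
   = 139.50 mm


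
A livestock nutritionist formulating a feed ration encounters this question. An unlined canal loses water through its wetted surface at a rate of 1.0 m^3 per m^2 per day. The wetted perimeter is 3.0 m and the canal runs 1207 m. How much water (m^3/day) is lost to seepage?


S = C * P * L
  = 1.0 * 3.0 * 1207
  = 3621 m^3/day


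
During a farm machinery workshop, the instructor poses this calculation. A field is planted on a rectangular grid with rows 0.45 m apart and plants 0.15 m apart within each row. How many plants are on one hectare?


D = 10000 / (row_sp * plant_sp)
  = 10000 / (0.45 * 0.15)
  = 10000 / 0.0675
  = 148148.15 plants/ha


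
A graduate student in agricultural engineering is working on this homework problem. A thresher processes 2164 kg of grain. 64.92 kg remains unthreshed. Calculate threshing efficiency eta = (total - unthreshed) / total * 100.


eta = (total - unthreshed) / total * 100
    = (2164 - 64.92) / 2164 * 100
    = 2099.08 / 2164 * 100
    = 97%


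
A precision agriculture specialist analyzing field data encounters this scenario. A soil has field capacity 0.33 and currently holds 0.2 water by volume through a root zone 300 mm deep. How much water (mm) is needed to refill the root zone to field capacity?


SMD = (FC - theta) * D
    = (0.33 - 0.2) * 300
    = 0.130 * 300
    = 39 mm


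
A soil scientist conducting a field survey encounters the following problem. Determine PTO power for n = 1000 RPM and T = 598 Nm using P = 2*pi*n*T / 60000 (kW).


P = 2*pi*n*T / 60000
  = 2*pi * 1000 * 598 / 60000
  = 3757344.81 / 60000
  = 62.62 kW


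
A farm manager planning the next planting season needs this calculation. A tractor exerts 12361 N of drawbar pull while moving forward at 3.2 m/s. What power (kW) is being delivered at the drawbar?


P = F * v / 1000
  = 12361 * 3.2 / 1000
  = 39555.20 / 1000
  = 39.56 kW


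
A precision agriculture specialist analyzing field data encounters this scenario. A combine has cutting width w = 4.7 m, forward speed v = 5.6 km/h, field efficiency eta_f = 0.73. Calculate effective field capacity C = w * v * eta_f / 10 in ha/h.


C = w * v * eta_f / 10
  = 4.7 * 5.6 * 0.73 / 10
  = 19.21 / 10
  = 1.92 ha/h


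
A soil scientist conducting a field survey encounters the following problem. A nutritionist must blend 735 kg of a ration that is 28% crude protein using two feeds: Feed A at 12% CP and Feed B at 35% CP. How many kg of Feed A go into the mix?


parts_A = CP_b - target = 35 - 28 = 7
parts_B = target - CP_a = 28 - 12 = 16
total_parts = 7 + 16 = 23
Feed A = 735 * 7 / 23 = 223.70 kg
Feed B = 735 * 16 / 23 = 511.30 kg

223.70 kg


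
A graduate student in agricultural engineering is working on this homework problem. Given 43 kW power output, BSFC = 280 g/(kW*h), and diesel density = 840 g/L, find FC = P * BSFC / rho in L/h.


FC = P * BSFC / rho_fuel
   = 43 * 280 / 840
   = 12040 / 840
   = 14.33 L/h


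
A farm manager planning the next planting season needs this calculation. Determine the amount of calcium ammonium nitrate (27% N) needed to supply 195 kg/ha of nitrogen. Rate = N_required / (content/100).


Rate = N_required / (N_content / 100)
     = 195 / (27 / 100)
     = 195 / 0.27
     = 722.22 kg/ha


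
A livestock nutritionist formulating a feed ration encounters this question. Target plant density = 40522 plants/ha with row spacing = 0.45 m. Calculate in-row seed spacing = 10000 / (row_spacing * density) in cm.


spacing = 10000 / (row_sp * density)
        = 10000 / (0.45 * 40522)
        = 10000 / 18234.90
        = 0.54840 m = 54.84 cm


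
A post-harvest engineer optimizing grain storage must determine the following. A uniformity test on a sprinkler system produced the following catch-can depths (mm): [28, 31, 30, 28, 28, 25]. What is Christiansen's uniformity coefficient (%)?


xbar = 170 / 6 = 28.333
sum|xi - xbar| = 8.667
CU = 100 * (1 - 8.667 / (6 * 28.333))
   = 100 * (1 - 0.0510)
   = 94.90%


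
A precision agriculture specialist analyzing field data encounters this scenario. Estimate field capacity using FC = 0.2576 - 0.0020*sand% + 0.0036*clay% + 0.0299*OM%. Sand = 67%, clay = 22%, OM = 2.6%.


FC = 0.2576 - 0.0020*67 + 0.0036*22 + 0.0299*2.6
   = 0.2576 - 0.1340 + 0.0792 + 0.0777
   = 0.2805


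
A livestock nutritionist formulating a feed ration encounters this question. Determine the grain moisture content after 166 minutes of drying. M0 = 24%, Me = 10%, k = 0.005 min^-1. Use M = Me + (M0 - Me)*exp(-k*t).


M = Me + (M0 - Me) * e^(-k*t)
  = 10 + (24 - 10) * e^(-0.005*166)
  = 10 + 14 * e^(-0.830)
  = 10 + 14 * 0.43605
  = 10 + 6.1047
  = 16.10%


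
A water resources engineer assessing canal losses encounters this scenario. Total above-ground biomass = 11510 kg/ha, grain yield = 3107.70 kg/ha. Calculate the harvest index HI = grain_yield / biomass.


HI = grain_yield / biomass
   = 3107.70 / 11510
   = 0.27


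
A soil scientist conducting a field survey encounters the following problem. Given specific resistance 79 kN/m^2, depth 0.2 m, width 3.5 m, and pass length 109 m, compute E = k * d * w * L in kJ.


E = k * d * w * L
  = 79 * 0.2 * 3.5 * 109
  = 6027.70 kJ


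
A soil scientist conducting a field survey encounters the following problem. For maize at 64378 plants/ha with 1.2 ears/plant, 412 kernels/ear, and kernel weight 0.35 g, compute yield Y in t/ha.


Y = density * ears * kernels * kw
  = 64378 * 1.2 * 412 * 0.35 g/ha
  = 11139969.12 g/ha
  = 11139.97 kg/ha = 11.14 t/ha


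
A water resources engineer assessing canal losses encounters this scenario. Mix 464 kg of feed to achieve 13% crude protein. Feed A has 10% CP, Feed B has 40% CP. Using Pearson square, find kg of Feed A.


parts_A = CP_b - target = 40 - 13 = 27
parts_B = target - CP_a = 13 - 10 = 3
total_parts = 27 + 3 = 30
Feed A = 464 * 27 / 30 = 417.60 kg
Feed B = 464 * 3 / 30 = 46.40 kg

417.60 kg


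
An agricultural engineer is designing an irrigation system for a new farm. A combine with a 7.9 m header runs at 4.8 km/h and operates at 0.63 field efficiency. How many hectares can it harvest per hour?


C = w * v * eta_f / 10
  = 7.9 * 4.8 * 0.63 / 10
  = 23.89 / 10
  = 2.39 ha/h


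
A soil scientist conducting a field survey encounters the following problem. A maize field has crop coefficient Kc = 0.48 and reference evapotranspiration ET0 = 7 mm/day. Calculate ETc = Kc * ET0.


ETc = Kc * ET0
    = 0.48 * 7
    = 3.36 mm/day


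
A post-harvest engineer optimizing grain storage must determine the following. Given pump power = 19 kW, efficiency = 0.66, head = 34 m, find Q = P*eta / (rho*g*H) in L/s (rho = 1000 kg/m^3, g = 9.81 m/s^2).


Q = (P * 1000 * eta) / (rho * g * H)
  = (19 * 1000 * 0.66) / (1000 * 9.81 * 34)
  = 12540 / 333540
  = 0.03760 m^3/s = 37.60 L/s


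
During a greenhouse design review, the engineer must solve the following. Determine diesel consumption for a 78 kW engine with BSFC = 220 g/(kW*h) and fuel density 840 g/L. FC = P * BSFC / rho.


FC = P * BSFC / rho_fuel
   = 78 * 220 / 840
   = 17160 / 840
   = 20.43 L/h


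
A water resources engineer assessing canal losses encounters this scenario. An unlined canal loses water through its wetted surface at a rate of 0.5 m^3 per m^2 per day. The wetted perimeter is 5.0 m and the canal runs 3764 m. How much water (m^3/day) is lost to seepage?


S = C * P * L
  = 0.5 * 5.0 * 3764
  = 9410 m^3/day


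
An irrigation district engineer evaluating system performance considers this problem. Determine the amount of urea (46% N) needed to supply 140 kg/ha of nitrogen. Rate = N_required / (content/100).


Rate = N_required / (N_content / 100)
     = 140 / (46 / 100)
     = 140 / 0.46
     = 304.35 kg/ha


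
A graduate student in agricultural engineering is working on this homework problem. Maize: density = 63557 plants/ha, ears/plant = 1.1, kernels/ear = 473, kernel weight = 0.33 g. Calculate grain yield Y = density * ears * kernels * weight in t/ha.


Y = density * ears * kernels * kw
  = 63557 * 1.1 * 473 * 0.33 g/ha
  = 10912673.34 g/ha
  = 10912.67 kg/ha = 10.91 t/ha
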